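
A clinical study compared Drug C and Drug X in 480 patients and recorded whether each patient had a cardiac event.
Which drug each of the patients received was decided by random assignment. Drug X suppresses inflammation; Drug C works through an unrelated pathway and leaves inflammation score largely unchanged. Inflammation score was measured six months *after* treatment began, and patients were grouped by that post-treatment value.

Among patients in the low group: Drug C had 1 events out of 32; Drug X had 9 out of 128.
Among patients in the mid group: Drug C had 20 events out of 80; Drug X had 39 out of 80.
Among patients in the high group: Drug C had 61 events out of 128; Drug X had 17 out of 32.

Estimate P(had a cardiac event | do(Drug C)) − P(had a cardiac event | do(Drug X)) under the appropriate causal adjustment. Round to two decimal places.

+0.07

Within every inflammation score level Drug C has the lower rate, yet pooled Drug X does — Simpson's reversal.
Inflammation score here is a post-treatment variable shaped by the drug; conditioning on it would introduce bias rather than remove it. The overall comparison is the causal one.
The causal difference is the pooled difference: 0.342 − 0.271 = +0.071.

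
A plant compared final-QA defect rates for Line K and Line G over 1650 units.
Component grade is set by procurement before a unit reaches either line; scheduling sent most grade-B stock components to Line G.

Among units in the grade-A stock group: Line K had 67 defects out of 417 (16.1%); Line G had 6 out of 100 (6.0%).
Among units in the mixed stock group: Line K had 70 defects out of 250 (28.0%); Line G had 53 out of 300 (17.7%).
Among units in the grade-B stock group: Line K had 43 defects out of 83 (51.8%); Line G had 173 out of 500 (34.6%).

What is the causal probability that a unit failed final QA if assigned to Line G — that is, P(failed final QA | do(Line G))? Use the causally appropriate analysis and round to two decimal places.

The imbalance in component grade arose from how units were allocated, not from anything the line did; and component grade independently affects the outcome. The pooled gap is confounded — condition on component grade.
Standardising Line G to the population component grade mix: 0.313·6/100 + 0.333·53/300 + 0.353·173/500 = 0.200.

0.20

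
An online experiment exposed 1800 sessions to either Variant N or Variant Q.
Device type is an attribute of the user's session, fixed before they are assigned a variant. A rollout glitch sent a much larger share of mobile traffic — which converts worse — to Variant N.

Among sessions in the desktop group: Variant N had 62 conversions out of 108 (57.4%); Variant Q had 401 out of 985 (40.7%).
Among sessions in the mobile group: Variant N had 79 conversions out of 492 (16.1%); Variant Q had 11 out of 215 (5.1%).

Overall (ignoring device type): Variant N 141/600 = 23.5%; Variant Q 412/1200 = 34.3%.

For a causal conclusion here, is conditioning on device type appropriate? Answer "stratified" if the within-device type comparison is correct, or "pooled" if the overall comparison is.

The device type-specific comparison favours Variant N throughout, but the pooled figures favour Variant Q. The question is whether to condition on device type.
Since device type is a pre-existing factor (not a product of the variant) and it affects the outcome on its own, it is a confounder. The stratified rates, not the pooled rate, identify the causal effect.
Within each level — desktop: 57.4% vs 40.7%; mobile: 16.1% vs 5.1% — Variant N is higher every time.

stratified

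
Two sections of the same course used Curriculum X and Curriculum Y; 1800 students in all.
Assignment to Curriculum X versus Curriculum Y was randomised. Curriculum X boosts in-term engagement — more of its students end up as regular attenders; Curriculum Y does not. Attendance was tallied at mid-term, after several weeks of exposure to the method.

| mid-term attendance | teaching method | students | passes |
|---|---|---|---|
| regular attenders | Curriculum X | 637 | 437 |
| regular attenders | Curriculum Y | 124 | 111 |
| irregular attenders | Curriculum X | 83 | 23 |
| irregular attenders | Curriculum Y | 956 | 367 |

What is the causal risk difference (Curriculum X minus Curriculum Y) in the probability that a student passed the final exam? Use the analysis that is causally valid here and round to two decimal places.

Within every mid-term attendance level Curriculum Y has the higher rate, yet pooled Curriculum X does — Simpson's reversal.
Mid-term attendance is downstream of the teaching method. One should not condition on a consequence of treatment, so the overall rates are the right comparison.
The causal difference is the pooled difference: 0.639 − 0.443 = +0.196.

+0.20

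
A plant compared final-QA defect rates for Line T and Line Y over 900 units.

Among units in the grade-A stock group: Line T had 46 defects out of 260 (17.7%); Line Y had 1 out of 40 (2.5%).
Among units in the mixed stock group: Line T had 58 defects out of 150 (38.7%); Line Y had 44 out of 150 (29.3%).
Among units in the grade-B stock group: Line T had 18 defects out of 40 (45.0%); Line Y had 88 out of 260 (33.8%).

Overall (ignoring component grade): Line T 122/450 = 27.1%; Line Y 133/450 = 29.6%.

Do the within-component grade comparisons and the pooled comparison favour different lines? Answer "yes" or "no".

Within each component grade level (grade-A stock 17.7% vs 2.5%; mixed stock 38.7% vs 29.3%; grade-B stock 45.0% vs 33.8%), Line Y has the lower rate every time. Pooled: 27.1% vs 29.6% — Line T has the lower rate overall. The two comparisons disagree.

yes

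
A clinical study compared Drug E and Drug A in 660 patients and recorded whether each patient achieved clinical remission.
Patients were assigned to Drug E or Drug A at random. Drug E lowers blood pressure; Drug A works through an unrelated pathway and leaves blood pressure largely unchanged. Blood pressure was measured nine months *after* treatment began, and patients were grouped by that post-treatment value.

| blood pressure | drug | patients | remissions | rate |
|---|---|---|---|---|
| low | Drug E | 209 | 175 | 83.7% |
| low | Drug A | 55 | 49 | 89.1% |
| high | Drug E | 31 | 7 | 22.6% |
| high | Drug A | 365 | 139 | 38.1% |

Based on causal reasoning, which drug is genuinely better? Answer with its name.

Drug E

Blood pressure is recorded after the drug and is itself shifted by it — it sits on the causal path from drug to outcome. Conditioning on a mediator would strip out part of the effect we want; the pooled comparison gives the total causal effect.
Pooled: Drug E 75.8% vs Drug A 44.8%; Drug E is higher overall.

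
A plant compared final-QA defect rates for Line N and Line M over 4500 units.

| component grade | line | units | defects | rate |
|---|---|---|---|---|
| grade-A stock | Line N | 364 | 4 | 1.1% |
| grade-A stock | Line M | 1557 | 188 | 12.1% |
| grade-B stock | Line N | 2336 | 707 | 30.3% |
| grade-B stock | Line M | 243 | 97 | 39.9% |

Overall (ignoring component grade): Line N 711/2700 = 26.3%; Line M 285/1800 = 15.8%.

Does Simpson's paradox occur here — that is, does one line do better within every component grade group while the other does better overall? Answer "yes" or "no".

Within each component grade level (grade-A stock 1.1% vs 12.1%; grade-B stock 30.3% vs 39.9%), Line N has the lower rate every time. Pooled: 26.3% vs 15.8% — Line M has the lower rate overall. The two comparisons disagree.

yes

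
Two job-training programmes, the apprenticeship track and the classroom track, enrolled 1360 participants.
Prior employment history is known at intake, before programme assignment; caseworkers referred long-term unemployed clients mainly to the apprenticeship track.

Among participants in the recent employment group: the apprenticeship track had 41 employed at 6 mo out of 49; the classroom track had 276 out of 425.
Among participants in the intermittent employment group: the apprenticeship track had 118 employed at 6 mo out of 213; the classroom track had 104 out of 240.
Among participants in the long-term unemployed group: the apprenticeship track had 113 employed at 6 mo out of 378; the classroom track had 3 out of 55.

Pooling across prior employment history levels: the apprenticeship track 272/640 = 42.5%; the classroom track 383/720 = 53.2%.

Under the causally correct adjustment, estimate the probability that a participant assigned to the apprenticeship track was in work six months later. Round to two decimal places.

Prior employment history satisfies the back-door criterion: it is not a descendant of the programme, and it blocks the spurious path from programme to outcome. Adjusting for it (i.e., using the within-prior employment history rates) gives the causal effect.
Standardising the apprenticeship track to the population prior employment history mix: 0.349·41/49 + 0.333·118/213 + 0.318·113/378 = 0.571.

0.57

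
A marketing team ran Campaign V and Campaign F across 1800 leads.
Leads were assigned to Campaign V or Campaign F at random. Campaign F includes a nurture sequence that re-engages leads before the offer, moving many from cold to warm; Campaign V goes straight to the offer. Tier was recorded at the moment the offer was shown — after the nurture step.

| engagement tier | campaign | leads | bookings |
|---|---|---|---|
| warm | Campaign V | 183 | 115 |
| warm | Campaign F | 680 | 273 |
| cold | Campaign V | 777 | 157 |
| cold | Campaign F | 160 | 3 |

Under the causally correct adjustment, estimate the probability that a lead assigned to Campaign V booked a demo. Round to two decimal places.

0.28

The distribution of engagement tier is itself part of what the campaign does — it is an intermediate outcome. Holding it fixed would remove that part of the effect; the total effect is the pooled difference.
So P(outcome | do(Campaign V)) is just the pooled rate for Campaign V: 272/960 = 0.283.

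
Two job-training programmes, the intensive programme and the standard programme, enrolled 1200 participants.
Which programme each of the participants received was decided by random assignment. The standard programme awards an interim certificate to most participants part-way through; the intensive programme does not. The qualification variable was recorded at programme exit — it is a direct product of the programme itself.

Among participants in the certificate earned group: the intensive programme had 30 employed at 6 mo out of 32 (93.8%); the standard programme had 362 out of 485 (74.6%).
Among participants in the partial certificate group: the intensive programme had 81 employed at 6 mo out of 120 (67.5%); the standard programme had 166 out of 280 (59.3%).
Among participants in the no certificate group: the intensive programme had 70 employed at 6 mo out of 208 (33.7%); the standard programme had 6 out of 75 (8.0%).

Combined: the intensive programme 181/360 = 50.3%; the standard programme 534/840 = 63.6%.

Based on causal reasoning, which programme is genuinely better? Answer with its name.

Stratifying would compare programmes among participants the programmes themselves sorted into qualification attained during the programme groups — a form of selection on an intermediate. The unconditioned pooled rates give the total causal effect.
Pooled: the intensive programme 50.3% vs the standard programme 63.6%; the standard programme is higher overall.

the standard programme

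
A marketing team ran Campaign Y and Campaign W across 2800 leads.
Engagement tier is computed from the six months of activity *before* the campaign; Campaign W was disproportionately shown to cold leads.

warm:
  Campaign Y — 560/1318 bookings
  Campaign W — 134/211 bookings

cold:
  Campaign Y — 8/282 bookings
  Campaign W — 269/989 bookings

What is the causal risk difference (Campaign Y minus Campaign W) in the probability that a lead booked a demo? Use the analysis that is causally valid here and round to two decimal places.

-0.23

Campaign W is higher inside every engagement tier stratum but Campaign Y is higher in aggregate. Whether to stratify depends on how engagement tier relates to the campaign.
The imbalance in engagement tier arose from how leads were allocated, not from anything the campaign did; and engagement tier independently affects the outcome. The pooled gap is confounded — condition on engagement tier.
Adjusting over the population distribution of engagement tier: 0.546·(0.425−0.635) + 0.454·(0.028−0.272) = -0.225.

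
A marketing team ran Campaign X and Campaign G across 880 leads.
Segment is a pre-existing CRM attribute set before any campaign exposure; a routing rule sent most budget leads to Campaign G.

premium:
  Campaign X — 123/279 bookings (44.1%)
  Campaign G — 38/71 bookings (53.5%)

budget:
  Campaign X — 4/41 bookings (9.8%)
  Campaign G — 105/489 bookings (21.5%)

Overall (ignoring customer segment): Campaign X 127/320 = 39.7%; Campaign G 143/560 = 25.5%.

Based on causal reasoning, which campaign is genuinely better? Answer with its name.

Campaign G

The stratified and pooled comparisons disagree (Campaign G wins within each customer segment; Campaign X wins overall), so the answer turns on the causal role of customer segment.
Nothing the campaign does changes customer segment; the imbalance is an allocation artefact. With customer segment also predicting the outcome, the pooled figure is confounded, and the within-stratum comparison is the causal one.
Within each level — premium: 44.1% vs 53.5%; budget: 9.8% vs 21.5% — Campaign G is higher every time.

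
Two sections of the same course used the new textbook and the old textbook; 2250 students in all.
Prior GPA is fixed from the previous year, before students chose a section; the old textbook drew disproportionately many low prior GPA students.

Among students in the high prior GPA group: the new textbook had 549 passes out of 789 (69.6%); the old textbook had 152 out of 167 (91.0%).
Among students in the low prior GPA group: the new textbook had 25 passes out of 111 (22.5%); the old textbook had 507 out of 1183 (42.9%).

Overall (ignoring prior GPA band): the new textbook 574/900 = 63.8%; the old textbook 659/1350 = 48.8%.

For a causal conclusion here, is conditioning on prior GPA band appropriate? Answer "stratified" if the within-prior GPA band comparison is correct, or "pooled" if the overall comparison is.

Nothing the teaching method does changes prior GPA band; the imbalance is an allocation artefact. With prior GPA band also predicting the outcome, the pooled figure is confounded, and the within-stratum comparison is the causal one.
Within each level — high prior GPA: 69.6% vs 91.0%; low prior GPA: 22.5% vs 42.9% — the old textbook is higher every time.

stratified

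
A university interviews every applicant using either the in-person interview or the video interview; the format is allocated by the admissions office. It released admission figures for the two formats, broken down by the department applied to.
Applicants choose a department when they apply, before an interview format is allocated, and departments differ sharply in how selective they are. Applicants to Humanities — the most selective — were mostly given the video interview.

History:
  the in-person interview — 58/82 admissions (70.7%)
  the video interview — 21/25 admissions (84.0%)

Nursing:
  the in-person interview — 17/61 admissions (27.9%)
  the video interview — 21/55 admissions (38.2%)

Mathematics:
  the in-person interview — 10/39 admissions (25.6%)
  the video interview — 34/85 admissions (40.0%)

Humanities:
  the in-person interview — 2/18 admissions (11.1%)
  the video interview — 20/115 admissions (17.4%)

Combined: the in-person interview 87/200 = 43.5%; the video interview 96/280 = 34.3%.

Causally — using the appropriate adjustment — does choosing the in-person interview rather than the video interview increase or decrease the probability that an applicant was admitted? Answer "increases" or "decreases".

decreases

The stratified and pooled comparisons disagree (the video interview wins within each department; the in-person interview wins overall), so the answer turns on the causal role of department.
Here department is a common cause — it drives both which interview format a case falls under and the outcome. The crude comparison mixes populations; the stratum-specific rates are the causally relevant ones.
Within each level — History: 70.7% vs 84.0%; Nursing: 27.9% vs 38.2%; Mathematics: 25.6% vs 40.0%; Humanities: 11.1% vs 17.4% — the video interview is higher every time.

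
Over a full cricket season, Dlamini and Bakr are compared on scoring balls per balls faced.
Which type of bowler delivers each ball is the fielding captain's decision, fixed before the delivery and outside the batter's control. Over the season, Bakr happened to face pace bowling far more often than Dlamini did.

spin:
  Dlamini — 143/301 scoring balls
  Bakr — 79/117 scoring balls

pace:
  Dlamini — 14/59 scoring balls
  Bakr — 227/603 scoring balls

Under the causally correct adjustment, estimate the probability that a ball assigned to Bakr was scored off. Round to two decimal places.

The stratified and pooled comparisons disagree (Bakr wins within each bowling type; Dlamini wins overall), so the answer turns on the causal role of bowling type.
The imbalance in bowling type arose from how balls faced were allocated, not from anything the player did; and bowling type independently affects the outcome. The pooled gap is confounded — condition on bowling type.
Standardising Bakr to the population bowling type mix: 0.387·79/117 + 0.613·227/603 = 0.492.

0.49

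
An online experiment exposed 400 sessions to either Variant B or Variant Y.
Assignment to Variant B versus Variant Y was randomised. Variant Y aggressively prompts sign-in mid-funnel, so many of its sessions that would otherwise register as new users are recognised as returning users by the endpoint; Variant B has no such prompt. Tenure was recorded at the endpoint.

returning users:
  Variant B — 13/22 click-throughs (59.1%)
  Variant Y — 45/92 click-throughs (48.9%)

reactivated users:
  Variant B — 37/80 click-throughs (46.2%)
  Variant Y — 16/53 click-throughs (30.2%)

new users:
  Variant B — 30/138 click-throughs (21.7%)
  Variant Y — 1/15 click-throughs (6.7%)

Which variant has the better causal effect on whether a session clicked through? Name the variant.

Variant Y

User tenure is downstream of the variant. One should not condition on a consequence of treatment, so the overall rates are the right comparison.
Pooled: Variant B 33.3% vs Variant Y 38.8%; Variant Y is higher overall.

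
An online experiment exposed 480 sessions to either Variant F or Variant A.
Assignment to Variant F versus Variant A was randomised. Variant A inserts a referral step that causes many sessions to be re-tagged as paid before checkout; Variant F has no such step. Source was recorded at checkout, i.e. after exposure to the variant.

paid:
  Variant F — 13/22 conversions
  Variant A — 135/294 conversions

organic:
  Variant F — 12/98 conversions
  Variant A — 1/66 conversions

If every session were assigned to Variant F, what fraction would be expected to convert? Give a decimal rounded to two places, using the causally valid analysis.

0.21

Within every traffic source level Variant F has the higher rate, yet pooled Variant A does — Simpson's reversal.
Traffic source lies on the pathway variant → traffic source → outcome, so adjusting for it blocks the indirect effect. For the total causal effect of variant, use the unadjusted pooled rates.
So P(outcome | do(Variant F)) is just the pooled rate for Variant F: 25/120 = 0.208.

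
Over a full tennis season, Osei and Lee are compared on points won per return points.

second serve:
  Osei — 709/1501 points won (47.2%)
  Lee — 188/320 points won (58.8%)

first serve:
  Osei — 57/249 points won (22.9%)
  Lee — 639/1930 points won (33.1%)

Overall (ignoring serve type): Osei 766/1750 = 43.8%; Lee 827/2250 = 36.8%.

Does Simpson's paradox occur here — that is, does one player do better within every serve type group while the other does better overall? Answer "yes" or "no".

Within each serve type level (second serve 47.2% vs 58.8%; first serve 22.9% vs 33.1%), Lee has the higher rate every time. Pooled: 43.8% vs 36.8% — Osei has the higher rate overall. The two comparisons disagree.

yes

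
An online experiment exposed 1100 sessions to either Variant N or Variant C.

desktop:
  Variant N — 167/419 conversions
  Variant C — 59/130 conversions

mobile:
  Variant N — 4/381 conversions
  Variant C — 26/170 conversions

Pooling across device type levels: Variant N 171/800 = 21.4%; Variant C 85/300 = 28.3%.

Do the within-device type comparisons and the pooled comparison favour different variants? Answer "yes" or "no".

Within each device type level (desktop 39.9% vs 45.4%; mobile 1.0% vs 15.3%), Variant C has the higher rate every time. Pooled: 21.4% vs 28.3% — Variant C has the higher rate overall. They agree.

no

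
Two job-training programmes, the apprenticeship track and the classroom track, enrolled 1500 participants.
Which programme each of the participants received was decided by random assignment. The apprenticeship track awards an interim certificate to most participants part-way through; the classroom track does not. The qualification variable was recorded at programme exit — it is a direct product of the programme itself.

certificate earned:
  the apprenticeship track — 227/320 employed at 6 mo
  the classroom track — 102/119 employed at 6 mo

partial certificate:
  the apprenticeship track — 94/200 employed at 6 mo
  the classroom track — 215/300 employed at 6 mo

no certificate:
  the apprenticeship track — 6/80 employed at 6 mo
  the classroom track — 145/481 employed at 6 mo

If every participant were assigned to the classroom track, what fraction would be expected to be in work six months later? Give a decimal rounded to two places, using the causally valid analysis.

0.51

Within every qualification attained during the programme level the classroom track has the higher rate, yet pooled the apprenticeship track does — Simpson's reversal.
Qualification attained during the programme lies on the pathway programme → qualification attained during the programme → outcome, so adjusting for it blocks the indirect effect. For the total causal effect of programme, use the unadjusted pooled rates.
So P(outcome | do(the classroom track)) is just the pooled rate for the classroom track: 462/900 = 0.513.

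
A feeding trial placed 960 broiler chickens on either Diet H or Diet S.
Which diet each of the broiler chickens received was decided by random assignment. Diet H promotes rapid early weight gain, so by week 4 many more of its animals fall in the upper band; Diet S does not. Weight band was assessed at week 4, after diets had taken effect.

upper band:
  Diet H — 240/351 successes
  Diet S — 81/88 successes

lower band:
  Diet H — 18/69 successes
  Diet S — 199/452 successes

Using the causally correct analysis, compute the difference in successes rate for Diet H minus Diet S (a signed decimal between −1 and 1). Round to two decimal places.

+0.10

Week-4 weight band is downstream of the diet. One should not condition on a consequence of treatment, so the overall rates are the right comparison.
The causal difference is the pooled difference: 0.614 − 0.519 = +0.096.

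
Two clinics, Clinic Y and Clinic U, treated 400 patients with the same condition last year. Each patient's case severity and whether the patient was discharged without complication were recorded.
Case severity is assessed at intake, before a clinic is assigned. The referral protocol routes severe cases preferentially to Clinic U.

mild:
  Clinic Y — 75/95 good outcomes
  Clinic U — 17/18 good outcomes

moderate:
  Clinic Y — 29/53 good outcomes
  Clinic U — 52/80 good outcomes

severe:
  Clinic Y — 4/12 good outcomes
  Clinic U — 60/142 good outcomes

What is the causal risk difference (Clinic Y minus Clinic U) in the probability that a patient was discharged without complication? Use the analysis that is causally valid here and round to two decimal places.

Since case severity is a pre-existing factor (not a product of the clinic) and it affects the outcome on its own, it is a confounder. The stratified rates, not the pooled rate, identify the causal effect.
Adjusting over the population distribution of case severity: 0.282·(0.789−0.944) + 0.333·(0.547−0.650) + 0.385·(0.333−0.423) = -0.112.

-0.11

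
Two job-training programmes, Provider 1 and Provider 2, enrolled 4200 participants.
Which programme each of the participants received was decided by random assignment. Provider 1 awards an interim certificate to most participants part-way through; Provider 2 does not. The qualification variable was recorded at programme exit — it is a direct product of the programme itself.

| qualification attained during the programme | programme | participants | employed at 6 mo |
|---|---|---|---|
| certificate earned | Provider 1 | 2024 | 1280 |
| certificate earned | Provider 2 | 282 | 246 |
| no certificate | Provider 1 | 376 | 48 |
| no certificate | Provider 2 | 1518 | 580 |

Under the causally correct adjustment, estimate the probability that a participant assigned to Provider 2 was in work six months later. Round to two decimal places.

0.46

The qualification attained during the programme-specific comparison favours Provider 2 throughout, but the pooled figures favour Provider 1. The question is whether to condition on qualification attained during the programme.
The distribution of qualification attained during the programme is itself part of what the programme does — it is an intermediate outcome. Holding it fixed would remove that part of the effect; the total effect is the pooled difference.
So P(outcome | do(Provider 2)) is just the pooled rate for Provider 2: 826/1800 = 0.459.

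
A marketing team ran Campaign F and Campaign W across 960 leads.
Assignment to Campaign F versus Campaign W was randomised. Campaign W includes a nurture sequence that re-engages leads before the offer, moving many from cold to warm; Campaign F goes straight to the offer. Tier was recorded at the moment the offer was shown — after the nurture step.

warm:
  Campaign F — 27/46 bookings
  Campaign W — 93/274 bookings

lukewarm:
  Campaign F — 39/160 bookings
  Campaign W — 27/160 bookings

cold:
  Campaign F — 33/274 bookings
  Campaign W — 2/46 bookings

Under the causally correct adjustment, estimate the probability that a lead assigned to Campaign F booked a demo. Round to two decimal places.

0.21

Engagement tier lies on the pathway campaign → engagement tier → outcome, so adjusting for it blocks the indirect effect. For the total causal effect of campaign, use the unadjusted pooled rates.
So P(outcome | do(Campaign F)) is just the pooled rate for Campaign F: 99/480 = 0.206.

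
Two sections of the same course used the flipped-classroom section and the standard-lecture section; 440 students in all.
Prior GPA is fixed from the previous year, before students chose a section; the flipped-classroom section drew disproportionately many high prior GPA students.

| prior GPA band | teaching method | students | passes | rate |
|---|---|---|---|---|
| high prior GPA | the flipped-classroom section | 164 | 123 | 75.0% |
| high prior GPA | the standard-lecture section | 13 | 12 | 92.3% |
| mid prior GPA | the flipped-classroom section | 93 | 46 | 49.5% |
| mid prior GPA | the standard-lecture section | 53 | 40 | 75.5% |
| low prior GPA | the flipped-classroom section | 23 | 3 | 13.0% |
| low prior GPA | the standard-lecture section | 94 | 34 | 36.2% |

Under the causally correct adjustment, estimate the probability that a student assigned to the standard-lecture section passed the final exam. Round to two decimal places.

0.72

Since prior GPA band is a pre-existing factor (not a product of the teaching method) and it affects the outcome on its own, it is a confounder. The stratified rates, not the pooled rate, identify the causal effect.
Standardising the standard-lecture section to the population prior GPA band mix: 0.402·12/13 + 0.332·40/53 + 0.266·34/94 = 0.718.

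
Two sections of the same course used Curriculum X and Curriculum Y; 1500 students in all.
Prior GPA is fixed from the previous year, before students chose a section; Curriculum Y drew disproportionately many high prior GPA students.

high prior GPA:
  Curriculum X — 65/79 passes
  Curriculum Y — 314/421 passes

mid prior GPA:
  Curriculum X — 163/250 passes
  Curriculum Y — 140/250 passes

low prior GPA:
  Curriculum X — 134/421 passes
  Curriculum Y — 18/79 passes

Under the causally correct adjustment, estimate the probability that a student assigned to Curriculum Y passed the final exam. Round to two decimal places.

0.51

Prior GPA band differs across teaching methods for reasons unrelated to any effect of the teaching method itself, and it separately predicts the outcome — a classic confounder. We must compare within prior GPA band levels.
Standardising Curriculum Y to the population prior GPA band mix: 0.333·314/421 + 0.333·140/250 + 0.333·18/79 = 0.511.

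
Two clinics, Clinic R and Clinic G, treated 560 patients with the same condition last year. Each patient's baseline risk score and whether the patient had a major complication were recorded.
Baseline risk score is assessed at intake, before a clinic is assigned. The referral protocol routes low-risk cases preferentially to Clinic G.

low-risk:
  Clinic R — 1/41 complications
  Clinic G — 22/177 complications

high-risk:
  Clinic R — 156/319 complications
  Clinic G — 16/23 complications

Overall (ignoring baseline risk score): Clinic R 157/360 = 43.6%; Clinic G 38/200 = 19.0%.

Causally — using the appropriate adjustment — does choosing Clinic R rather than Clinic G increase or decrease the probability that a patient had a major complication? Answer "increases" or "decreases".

Since baseline risk score is a pre-existing factor (not a product of the clinic) and it affects the outcome on its own, it is a confounder. The stratified rates, not the pooled rate, identify the causal effect.
Within each level — low-risk: 2.4% vs 12.4%; high-risk: 48.9% vs 69.6% — Clinic R is lower every time.

decreases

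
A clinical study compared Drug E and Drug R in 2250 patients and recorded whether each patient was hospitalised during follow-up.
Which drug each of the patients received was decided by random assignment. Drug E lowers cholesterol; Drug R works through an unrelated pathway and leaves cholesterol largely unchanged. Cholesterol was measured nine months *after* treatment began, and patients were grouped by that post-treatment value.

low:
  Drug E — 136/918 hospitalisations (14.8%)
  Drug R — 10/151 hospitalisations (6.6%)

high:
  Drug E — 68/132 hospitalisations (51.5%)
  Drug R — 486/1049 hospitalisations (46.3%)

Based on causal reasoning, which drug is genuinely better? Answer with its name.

Drug E

Stratifying would compare drugs among patients the drugs themselves sorted into cholesterol groups — a form of selection on an intermediate. The unconditioned pooled rates give the total causal effect.
Pooled: Drug E 19.4% vs Drug R 41.3%; Drug E is lower overall.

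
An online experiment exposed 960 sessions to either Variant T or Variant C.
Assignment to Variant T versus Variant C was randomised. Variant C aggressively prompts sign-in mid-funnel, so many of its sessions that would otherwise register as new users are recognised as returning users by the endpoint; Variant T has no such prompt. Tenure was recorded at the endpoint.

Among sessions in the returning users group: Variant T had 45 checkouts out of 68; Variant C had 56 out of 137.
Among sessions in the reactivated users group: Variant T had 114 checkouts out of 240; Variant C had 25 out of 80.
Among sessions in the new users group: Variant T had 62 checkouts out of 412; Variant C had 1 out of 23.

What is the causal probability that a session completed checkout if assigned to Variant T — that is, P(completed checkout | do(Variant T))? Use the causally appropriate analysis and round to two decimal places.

Because the variant influences user tenure, user tenure is a post-treatment mediator, not a confounder. Stratifying on it would bias the estimate; the causal effect is the crude pooled difference.
So P(outcome | do(Variant T)) is just the pooled rate for Variant T: 221/720 = 0.307.

0.31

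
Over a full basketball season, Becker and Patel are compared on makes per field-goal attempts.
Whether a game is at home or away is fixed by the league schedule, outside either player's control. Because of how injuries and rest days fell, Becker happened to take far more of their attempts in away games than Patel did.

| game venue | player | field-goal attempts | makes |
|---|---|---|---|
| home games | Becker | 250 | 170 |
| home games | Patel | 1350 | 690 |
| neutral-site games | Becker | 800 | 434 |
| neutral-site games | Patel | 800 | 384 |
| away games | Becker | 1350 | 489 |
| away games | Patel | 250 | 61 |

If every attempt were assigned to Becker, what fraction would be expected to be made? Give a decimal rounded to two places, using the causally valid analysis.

Becker is higher inside every game venue stratum but Patel is higher in aggregate. Whether to stratify depends on how game venue relates to the player.
Since game venue is a pre-existing factor (not a product of the player) and it affects the outcome on its own, it is a confounder. The stratified rates, not the pooled rate, identify the causal effect.
Standardising Becker to the population game venue mix: 0.333·170/250 + 0.333·434/800 + 0.333·489/1350 = 0.528.

0.53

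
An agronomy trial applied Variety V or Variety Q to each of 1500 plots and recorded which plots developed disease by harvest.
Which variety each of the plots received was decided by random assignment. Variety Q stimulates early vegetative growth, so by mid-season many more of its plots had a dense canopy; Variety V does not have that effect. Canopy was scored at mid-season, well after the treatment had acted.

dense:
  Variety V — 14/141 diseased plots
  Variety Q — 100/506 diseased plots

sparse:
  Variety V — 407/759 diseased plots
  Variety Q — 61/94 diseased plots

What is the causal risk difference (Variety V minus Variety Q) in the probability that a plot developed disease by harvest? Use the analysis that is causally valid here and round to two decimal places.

Mid-season canopy is downstream of the variety. One should not condition on a consequence of treatment, so the overall rates are the right comparison.
The causal difference is the pooled difference: 0.468 − 0.268 = +0.199.

+0.20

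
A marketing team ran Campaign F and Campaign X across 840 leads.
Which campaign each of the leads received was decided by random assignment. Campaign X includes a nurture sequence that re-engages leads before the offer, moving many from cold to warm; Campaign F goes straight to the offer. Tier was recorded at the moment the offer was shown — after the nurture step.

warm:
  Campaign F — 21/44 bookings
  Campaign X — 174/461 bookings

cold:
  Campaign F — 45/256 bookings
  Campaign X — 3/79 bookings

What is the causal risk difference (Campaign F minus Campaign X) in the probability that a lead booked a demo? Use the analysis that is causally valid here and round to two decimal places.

Engagement tier here is a post-treatment variable shaped by the campaign; conditioning on it would introduce bias rather than remove it. The overall comparison is the causal one.
The causal difference is the pooled difference: 0.220 − 0.328 = -0.108.

-0.11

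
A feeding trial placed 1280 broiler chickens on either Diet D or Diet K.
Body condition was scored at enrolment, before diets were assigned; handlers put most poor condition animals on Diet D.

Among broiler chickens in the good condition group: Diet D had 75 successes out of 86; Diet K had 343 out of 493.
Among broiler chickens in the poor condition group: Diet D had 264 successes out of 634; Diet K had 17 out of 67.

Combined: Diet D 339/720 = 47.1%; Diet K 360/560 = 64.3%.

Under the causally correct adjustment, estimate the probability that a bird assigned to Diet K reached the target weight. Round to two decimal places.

The starting body condition-specific comparison favours Diet D throughout, but the pooled figures favour Diet K. The question is whether to condition on starting body condition.
Here starting body condition is a common cause — it drives both which diet a case falls under and the outcome. The crude comparison mixes populations; the stratum-specific rates are the causally relevant ones.
Standardising Diet K to the population starting body condition mix: 0.452·343/493 + 0.548·17/67 = 0.454.

0.45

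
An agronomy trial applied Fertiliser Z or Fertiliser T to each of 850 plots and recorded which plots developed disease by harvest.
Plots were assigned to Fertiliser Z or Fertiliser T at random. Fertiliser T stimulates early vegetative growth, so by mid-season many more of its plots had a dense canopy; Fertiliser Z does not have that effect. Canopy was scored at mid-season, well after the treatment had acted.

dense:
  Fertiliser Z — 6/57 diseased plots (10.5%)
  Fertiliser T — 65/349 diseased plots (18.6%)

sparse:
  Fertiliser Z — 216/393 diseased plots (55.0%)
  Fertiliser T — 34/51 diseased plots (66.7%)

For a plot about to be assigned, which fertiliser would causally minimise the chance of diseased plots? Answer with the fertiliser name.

The distribution of mid-season canopy is itself part of what the fertiliser does — it is an intermediate outcome. Holding it fixed would remove that part of the effect; the total effect is the pooled difference.
Pooled: Fertiliser Z 49.3% vs Fertiliser T 24.8%; Fertiliser T is lower overall.

Fertiliser T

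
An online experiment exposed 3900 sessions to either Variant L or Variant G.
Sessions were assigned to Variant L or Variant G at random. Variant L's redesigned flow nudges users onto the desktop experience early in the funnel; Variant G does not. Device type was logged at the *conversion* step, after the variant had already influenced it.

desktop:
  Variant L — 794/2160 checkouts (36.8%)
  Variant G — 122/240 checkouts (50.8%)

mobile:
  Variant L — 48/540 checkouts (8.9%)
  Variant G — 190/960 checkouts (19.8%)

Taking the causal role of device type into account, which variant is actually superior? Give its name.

Variant L

Device type is recorded after the variant and is itself shifted by it — it sits on the causal path from variant to outcome. Conditioning on a mediator would strip out part of the effect we want; the pooled comparison gives the total causal effect.
Pooled: Variant L 31.2% vs Variant G 26.0%; Variant L is higher overall.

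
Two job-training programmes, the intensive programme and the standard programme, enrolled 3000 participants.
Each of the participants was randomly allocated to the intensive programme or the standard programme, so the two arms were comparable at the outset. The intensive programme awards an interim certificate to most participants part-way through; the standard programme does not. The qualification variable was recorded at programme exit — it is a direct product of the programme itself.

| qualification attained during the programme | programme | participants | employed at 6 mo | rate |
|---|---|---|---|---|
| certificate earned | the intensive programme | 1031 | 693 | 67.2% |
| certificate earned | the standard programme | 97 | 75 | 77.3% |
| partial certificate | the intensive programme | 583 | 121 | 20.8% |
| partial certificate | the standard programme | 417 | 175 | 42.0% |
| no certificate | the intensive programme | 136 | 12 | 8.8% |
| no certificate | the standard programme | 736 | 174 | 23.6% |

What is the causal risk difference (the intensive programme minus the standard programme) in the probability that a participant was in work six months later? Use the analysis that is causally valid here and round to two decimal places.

+0.13

Within every qualification attained during the programme level the standard programme has the higher rate, yet pooled the intensive programme does — Simpson's reversal.
Stratifying would compare programmes among participants the programmes themselves sorted into qualification attained during the programme groups — a form of selection on an intermediate. The unconditioned pooled rates give the total causal effect.
The causal difference is the pooled difference: 0.472 − 0.339 = +0.133.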